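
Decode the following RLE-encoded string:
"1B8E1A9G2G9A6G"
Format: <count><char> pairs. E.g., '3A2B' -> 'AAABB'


Expanding each <count><char> pair:
  1B -> 'B'
  8E -> 'EEEEEEEE'
  1A -> 'A'
  9G -> 'GGGGGGGGG'
  2G -> 'GG'
  9A -> 'AAAAAAAAA'
  6G -> 'GGGGGG'

Decoded = BEEEEEEEEAGGGGGGGGGGGAAAAAAAAAGGGGGG


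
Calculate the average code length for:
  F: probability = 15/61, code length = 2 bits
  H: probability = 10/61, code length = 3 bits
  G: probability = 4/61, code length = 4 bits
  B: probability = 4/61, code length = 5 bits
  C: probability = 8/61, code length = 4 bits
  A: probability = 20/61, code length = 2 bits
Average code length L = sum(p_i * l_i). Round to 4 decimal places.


Weighted contributions p_i * l_i:
  F: (15/61) * 2 = 30/61
  H: (10/61) * 3 = 30/61
  G: (4/61) * 4 = 16/61
  B: (4/61) * 5 = 20/61
  C: (8/61) * 4 = 32/61
  A: (20/61) * 2 = 40/61
Sum = (30 + 30 + 16 + 20 + 32 + 40)/61 = 168/61

L = 168/61 = 2.7541 bits/symbol


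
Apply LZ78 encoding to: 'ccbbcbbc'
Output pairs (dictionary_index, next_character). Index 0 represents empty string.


LZ78 encoding steps:
Dictionary: {0: ''}
Step 1: w='' (idx 0), next='c' -> output (0, 'c'), add 'c' as idx 1
Step 2: w='c' (idx 1), next='b' -> output (1, 'b'), add 'cb' as idx 2
Step 3: w='' (idx 0), next='b' -> output (0, 'b'), add 'b' as idx 3
Step 4: w='cb' (idx 2), next='b' -> output (2, 'b'), add 'cbb' as idx 4
Step 5: w='c' (idx 1), end of input -> output (1, '')


Encoded: [(0, 'c'), (1, 'b'), (0, 'b'), (2, 'b'), (1, '')]


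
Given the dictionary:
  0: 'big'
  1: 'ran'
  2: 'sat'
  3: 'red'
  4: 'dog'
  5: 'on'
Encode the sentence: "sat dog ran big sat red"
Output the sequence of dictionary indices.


Look up each word in the dictionary:
  'sat' -> 2
  'dog' -> 4
  'ran' -> 1
  'big' -> 0
  'sat' -> 2
  'red' -> 3

Encoded: [2, 4, 1, 0, 2, 3]


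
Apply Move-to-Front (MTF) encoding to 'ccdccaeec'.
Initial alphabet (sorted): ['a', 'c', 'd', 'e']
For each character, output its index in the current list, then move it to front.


MTF encoding:
'c': index 1 in ['a', 'c', 'd', 'e'] -> ['c', 'a', 'd', 'e']
'c': index 0 in ['c', 'a', 'd', 'e'] -> ['c', 'a', 'd', 'e']
'd': index 2 in ['c', 'a', 'd', 'e'] -> ['d', 'c', 'a', 'e']
'c': index 1 in ['d', 'c', 'a', 'e'] -> ['c', 'd', 'a', 'e']
'c': index 0 in ['c', 'd', 'a', 'e'] -> ['c', 'd', 'a', 'e']
'a': index 2 in ['c', 'd', 'a', 'e'] -> ['a', 'c', 'd', 'e']
'e': index 3 in ['a', 'c', 'd', 'e'] -> ['e', 'a', 'c', 'd']
'e': index 0 in ['e', 'a', 'c', 'd'] -> ['e', 'a', 'c', 'd']
'c': index 2 in ['e', 'a', 'c', 'd'] -> ['c', 'e', 'a', 'd']


Output: [1, 0, 2, 1, 0, 2, 3, 0, 2]


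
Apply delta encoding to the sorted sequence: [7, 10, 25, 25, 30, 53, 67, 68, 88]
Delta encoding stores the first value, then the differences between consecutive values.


First value: 7
Deltas:
  10 - 7 = 3
  25 - 10 = 15
  25 - 25 = 0
  30 - 25 = 5
  53 - 30 = 23
  67 - 53 = 14
  68 - 67 = 1
  88 - 68 = 20


Delta encoded: [7, 3, 15, 0, 5, 23, 14, 1, 20]


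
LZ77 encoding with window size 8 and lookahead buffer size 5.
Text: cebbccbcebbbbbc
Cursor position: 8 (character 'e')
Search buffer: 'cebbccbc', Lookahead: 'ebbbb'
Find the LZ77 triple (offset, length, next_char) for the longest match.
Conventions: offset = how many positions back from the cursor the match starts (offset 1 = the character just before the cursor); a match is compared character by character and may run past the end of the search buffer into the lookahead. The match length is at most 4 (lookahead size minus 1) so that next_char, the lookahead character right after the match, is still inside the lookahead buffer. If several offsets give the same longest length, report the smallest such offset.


Try each offset into the search buffer:
  offset=1 (pos 7, char 'c'): match length 0
  offset=2 (pos 6, char 'b'): match length 0
  offset=3 (pos 5, char 'c'): match length 0
  offset=4 (pos 4, char 'c'): match length 0
  offset=5 (pos 3, char 'b'): match length 0
  offset=6 (pos 2, char 'b'): match length 0
  offset=7 (pos 1, char 'e'): match length 3
  offset=8 (pos 0, char 'c'): match length 0
Longest match has length 3 at offset 7.
next_char = character at position 8 + 3 = 11 -> 'b'

Best match: offset=7, length=3 (matching 'ebb' starting at position 1)
LZ77 triple: (7, 3, 'b')


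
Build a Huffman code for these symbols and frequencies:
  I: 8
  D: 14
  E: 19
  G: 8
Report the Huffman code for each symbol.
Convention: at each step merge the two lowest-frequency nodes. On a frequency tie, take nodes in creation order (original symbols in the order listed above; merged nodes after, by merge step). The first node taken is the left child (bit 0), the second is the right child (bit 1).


Huffman tree construction:
Step 1: Merge I(8) + G(8) = 16
Step 2: Merge D(14) + (I+G)(16) = 30
Step 3: Merge E(19) + (D+(I+G))(30) = 49
Read each symbol's code off the tree from the root (left child = 0, right child = 1).

Codes:
  I: 110 (length 3)
  D: 10 (length 2)
  E: 0 (length 1)
  G: 111 (length 3)
Average code length: 95/49 = 1.9388 bits/symbol


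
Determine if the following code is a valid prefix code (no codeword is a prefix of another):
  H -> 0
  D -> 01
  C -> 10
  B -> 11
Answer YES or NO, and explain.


Checking each pair (does one codeword prefix another?):
  H='0' vs D='01': prefix -- VIOLATION

NO -- this is NOT a valid prefix code. H (0) is a prefix of D (01).


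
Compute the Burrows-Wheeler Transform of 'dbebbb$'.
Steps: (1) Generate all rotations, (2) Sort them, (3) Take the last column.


Rotations (sorted):
  0: $dbebbb -> last char: b
  1: b$dbebb -> last char: b
  2: bb$dbeb -> last char: b
  3: bbb$dbe -> last char: e
  4: bebbb$d -> last char: d
  5: dbebbb$ -> last char: $
  6: ebbb$db -> last char: b


BWT = bbbed$b


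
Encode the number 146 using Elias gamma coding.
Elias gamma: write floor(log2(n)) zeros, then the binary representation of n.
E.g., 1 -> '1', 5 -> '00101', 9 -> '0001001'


num_bits = floor(log2(146)) + 1 = 8
leading_zeros = num_bits - 1 = 7
binary(146) = 10010010

Elias gamma(146) = '0000000' + '10010010' = 000000010010010 (15 bits)


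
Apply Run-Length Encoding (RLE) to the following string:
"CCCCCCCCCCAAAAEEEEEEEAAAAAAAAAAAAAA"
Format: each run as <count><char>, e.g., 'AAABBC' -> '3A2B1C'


Scanning runs left to right:
  i=0: run of 'C' x 10 -> '10C'
  i=10: run of 'A' x 4 -> '4A'
  i=14: run of 'E' x 7 -> '7E'
  i=21: run of 'A' x 14 -> '14A'

RLE = 10C4A7E14A


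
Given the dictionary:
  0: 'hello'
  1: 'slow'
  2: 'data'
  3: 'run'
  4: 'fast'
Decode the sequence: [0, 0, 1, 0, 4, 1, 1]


Look up each index in the dictionary:
  0 -> 'hello'
  0 -> 'hello'
  1 -> 'slow'
  0 -> 'hello'
  4 -> 'fast'
  1 -> 'slow'
  1 -> 'slow'

Decoded: "hello hello slow hello fast slow slow"


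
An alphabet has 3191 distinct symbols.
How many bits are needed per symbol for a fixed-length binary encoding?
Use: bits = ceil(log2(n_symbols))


log2(3191) = 11.6398
Bracket: 2^11 = 2048 < 3191 <= 2^12 = 4096
So ceil(log2(3191)) = 12

bits = ceil(log2(3191)) = ceil(11.6398) = 12 bits


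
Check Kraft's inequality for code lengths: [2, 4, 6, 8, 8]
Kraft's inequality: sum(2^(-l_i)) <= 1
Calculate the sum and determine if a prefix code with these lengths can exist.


Sum = 2^(-2) + 2^(-4) + 2^(-6) + 2^(-8) + 2^(-8)
    = 0.25 + 0.0625 + 0.015625 + 0.00390625 + 0.00390625
    = 86/256 = 0.3359375
Since 0.3359375 <= 1, Kraft's inequality IS satisfied.
A prefix code with these lengths CAN exist.

Kraft sum = 0.3359375. Satisfied.


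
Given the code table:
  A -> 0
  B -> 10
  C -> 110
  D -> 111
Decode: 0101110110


Decoding:
0 -> A
10 -> B
111 -> D
0 -> A
110 -> C


Result: ABDAC


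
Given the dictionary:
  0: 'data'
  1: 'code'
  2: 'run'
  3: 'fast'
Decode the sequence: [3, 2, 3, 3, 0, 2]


Look up each index in the dictionary:
  3 -> 'fast'
  2 -> 'run'
  3 -> 'fast'
  3 -> 'fast'
  0 -> 'data'
  2 -> 'run'

Decoded: "fast run fast fast data run"


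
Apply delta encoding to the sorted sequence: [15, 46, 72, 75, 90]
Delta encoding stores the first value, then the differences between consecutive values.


First value: 15
Deltas:
  46 - 15 = 31
  72 - 46 = 26
  75 - 72 = 3
  90 - 75 = 15


Delta encoded: [15, 31, 26, 3, 15]


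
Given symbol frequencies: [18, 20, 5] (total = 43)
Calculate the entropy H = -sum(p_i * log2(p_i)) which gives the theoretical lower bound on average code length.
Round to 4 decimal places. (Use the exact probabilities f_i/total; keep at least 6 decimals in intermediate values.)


Per-symbol terms -p_i * log2(p_i) with p_i = f_i/43:
  p = 18/43 = 0.418605: log2(p) = -1.256340, -p*log2(p) = 0.525910
  p = 20/43 = 0.465116: log2(p) = -1.104337, -p*log2(p) = 0.513645
  p = 5/43 = 0.116279: log2(p) = -3.104337, -p*log2(p) = 0.360969
H = 0.525910 + 0.513645 + 0.360969 = 1.400524

H = 1.4005 bits/symbol


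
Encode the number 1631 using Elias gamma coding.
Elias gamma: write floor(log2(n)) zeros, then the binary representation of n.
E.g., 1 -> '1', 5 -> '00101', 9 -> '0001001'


num_bits = floor(log2(1631)) + 1 = 11
leading_zeros = num_bits - 1 = 10
binary(1631) = 11001011111

Elias gamma(1631) = '0000000000' + '11001011111' = 000000000011001011111 (21 bits)


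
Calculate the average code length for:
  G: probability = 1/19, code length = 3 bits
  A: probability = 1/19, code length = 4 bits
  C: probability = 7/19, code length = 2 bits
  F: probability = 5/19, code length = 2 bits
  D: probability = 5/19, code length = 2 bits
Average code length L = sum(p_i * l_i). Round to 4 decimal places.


Weighted contributions p_i * l_i:
  G: (1/19) * 3 = 3/19
  A: (1/19) * 4 = 4/19
  C: (7/19) * 2 = 14/19
  F: (5/19) * 2 = 10/19
  D: (5/19) * 2 = 10/19
Sum = (3 + 4 + 14 + 10 + 10)/19 = 41/19

L = 41/19 = 2.1579 bits/symbol


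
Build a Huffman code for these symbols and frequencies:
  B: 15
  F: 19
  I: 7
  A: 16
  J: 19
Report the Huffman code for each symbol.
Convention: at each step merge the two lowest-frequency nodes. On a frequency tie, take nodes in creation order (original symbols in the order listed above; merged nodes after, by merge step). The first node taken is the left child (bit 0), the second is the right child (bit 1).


Huffman tree construction:
Step 1: Merge I(7) + B(15) = 22
Step 2: Merge A(16) + F(19) = 35
Step 3: Merge J(19) + (I+B)(22) = 41
Step 4: Merge (A+F)(35) + (J+(I+B))(41) = 76
Read each symbol's code off the tree from the root (left child = 0, right child = 1).

Codes:
  B: 111 (length 3)
  F: 01 (length 2)
  I: 110 (length 3)
  A: 00 (length 2)
  J: 10 (length 2)
Average code length: 174/76 = 2.2895 bits/symbol


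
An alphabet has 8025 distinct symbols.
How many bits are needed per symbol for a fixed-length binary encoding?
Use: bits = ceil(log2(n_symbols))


log2(8025) = 12.9703
Bracket: 2^12 = 4096 < 8025 <= 2^13 = 8192
So ceil(log2(8025)) = 13

bits = ceil(log2(8025)) = ceil(12.9703) = 13 bits


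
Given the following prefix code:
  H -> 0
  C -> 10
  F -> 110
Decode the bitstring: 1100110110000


Decoding step by step:
Bits 110 -> F
Bits 0 -> H
Bits 110 -> F
Bits 110 -> F
Bits 0 -> H
Bits 0 -> H
Bits 0 -> H


Decoded message: FHFFHHH


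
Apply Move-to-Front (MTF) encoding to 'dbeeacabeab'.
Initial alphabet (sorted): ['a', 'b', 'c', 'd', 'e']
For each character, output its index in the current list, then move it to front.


MTF encoding:
'd': index 3 in ['a', 'b', 'c', 'd', 'e'] -> ['d', 'a', 'b', 'c', 'e']
'b': index 2 in ['d', 'a', 'b', 'c', 'e'] -> ['b', 'd', 'a', 'c', 'e']
'e': index 4 in ['b', 'd', 'a', 'c', 'e'] -> ['e', 'b', 'd', 'a', 'c']
'e': index 0 in ['e', 'b', 'd', 'a', 'c'] -> ['e', 'b', 'd', 'a', 'c']
'a': index 3 in ['e', 'b', 'd', 'a', 'c'] -> ['a', 'e', 'b', 'd', 'c']
'c': index 4 in ['a', 'e', 'b', 'd', 'c'] -> ['c', 'a', 'e', 'b', 'd']
'a': index 1 in ['c', 'a', 'e', 'b', 'd'] -> ['a', 'c', 'e', 'b', 'd']
'b': index 3 in ['a', 'c', 'e', 'b', 'd'] -> ['b', 'a', 'c', 'e', 'd']
'e': index 3 in ['b', 'a', 'c', 'e', 'd'] -> ['e', 'b', 'a', 'c', 'd']
'a': index 2 in ['e', 'b', 'a', 'c', 'd'] -> ['a', 'e', 'b', 'c', 'd']
'b': index 2 in ['a', 'e', 'b', 'c', 'd'] -> ['b', 'a', 'e', 'c', 'd']


Output: [3, 2, 4, 0, 3, 4, 1, 3, 3, 2, 2]


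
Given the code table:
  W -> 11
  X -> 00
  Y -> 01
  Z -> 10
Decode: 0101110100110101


Decoding:
01 -> Y
01 -> Y
11 -> W
01 -> Y
00 -> X
11 -> W
01 -> Y
01 -> Y


Result: YYWYXWYY


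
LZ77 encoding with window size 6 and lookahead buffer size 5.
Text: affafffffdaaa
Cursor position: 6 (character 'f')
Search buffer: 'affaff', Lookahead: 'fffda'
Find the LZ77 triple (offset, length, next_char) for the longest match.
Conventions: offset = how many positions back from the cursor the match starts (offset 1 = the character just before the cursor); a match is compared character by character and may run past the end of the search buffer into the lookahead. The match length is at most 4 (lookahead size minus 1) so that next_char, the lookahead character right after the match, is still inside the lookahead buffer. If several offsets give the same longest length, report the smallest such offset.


Try each offset into the search buffer:
  offset=1 (pos 5, char 'f'): match length 3
  offset=2 (pos 4, char 'f'): match length 3
  offset=3 (pos 3, char 'a'): match length 0
  offset=4 (pos 2, char 'f'): match length 1
  offset=5 (pos 1, char 'f'): match length 2
  offset=6 (pos 0, char 'a'): match length 0
Longest match has length 3, found at offsets 1, 2; take the smallest, offset 1.
next_char = character at position 6 + 3 = 9 -> 'd'

Best match: offset=1, length=3 (matching 'fff' starting at position 5)
LZ77 triple: (1, 3, 'd')


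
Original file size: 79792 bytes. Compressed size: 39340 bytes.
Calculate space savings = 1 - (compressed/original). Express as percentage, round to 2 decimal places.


ratio = compressed/original = 39340/79792 = 0.493032
savings = 1 - ratio = 1 - 0.493032 = 0.506968
as a percentage: 0.506968 * 100 = 50.7%

Space savings = 1 - 39340/79792 = 50.7%


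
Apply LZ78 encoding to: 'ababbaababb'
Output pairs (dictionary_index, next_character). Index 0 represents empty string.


LZ78 encoding steps:
Dictionary: {0: ''}
Step 1: w='' (idx 0), next='a' -> output (0, 'a'), add 'a' as idx 1
Step 2: w='' (idx 0), next='b' -> output (0, 'b'), add 'b' as idx 2
Step 3: w='a' (idx 1), next='b' -> output (1, 'b'), add 'ab' as idx 3
Step 4: w='b' (idx 2), next='a' -> output (2, 'a'), add 'ba' as idx 4
Step 5: w='ab' (idx 3), next='a' -> output (3, 'a'), add 'aba' as idx 5
Step 6: w='b' (idx 2), next='b' -> output (2, 'b'), add 'bb' as idx 6


Encoded: [(0, 'a'), (0, 'b'), (1, 'b'), (2, 'a'), (3, 'a'), (2, 'b')]


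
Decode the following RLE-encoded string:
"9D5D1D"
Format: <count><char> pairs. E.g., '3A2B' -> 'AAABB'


Expanding each <count><char> pair:
  9D -> 'DDDDDDDDD'
  5D -> 'DDDDD'
  1D -> 'D'

Decoded = DDDDDDDDDDDDDDD


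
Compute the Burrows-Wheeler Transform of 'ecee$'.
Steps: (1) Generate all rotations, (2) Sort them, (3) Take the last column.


Rotations (sorted):
  0: $ecee -> last char: e
  1: cee$e -> last char: e
  2: e$ece -> last char: e
  3: ecee$ -> last char: $
  4: ee$ec -> last char: c


BWT = eee$c


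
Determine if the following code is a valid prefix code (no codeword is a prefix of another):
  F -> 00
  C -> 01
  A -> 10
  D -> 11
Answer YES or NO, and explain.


Checking each pair (does one codeword prefix another?):
  F='00' vs C='01': no prefix
  F='00' vs A='10': no prefix
  F='00' vs D='11': no prefix
  C='01' vs F='00': no prefix
  C='01' vs A='10': no prefix
  C='01' vs D='11': no prefix
  A='10' vs F='00': no prefix
  A='10' vs C='01': no prefix
  A='10' vs D='11': no prefix
  D='11' vs F='00': no prefix
  D='11' vs C='01': no prefix
  D='11' vs A='10': no prefix
No violation found over all pairs.

YES -- this is a valid prefix code. No codeword is a prefix of any other codeword.


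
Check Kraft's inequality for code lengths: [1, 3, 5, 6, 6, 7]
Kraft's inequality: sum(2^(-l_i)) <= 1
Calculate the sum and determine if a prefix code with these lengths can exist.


Sum = 2^(-1) + 2^(-3) + 2^(-5) + 2^(-6) + 2^(-6) + 2^(-7)
    = 0.5 + 0.125 + 0.03125 + 0.015625 + 0.015625 + 0.0078125
    = 89/128 = 0.6953125
Since 0.6953125 <= 1, Kraft's inequality IS satisfied.
A prefix code with these lengths CAN exist.

Kraft sum = 0.6953125. Satisfied.


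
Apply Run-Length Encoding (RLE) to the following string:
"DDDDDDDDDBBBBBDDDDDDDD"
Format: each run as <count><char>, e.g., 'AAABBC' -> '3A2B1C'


Scanning runs left to right:
  i=0: run of 'D' x 9 -> '9D'
  i=9: run of 'B' x 5 -> '5B'
  i=14: run of 'D' x 8 -> '8D'

RLE = 9D5B8D


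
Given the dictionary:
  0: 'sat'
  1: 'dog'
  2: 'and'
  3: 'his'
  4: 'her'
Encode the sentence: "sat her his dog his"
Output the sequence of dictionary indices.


Look up each word in the dictionary:
  'sat' -> 0
  'her' -> 4
  'his' -> 3
  'dog' -> 1
  'his' -> 3

Encoded: [0, 4, 3, 1, 3]


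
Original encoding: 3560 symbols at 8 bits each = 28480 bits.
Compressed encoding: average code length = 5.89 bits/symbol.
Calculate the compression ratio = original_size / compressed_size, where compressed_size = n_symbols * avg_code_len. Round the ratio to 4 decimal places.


original_size = n_symbols * orig_bits = 3560 * 8 = 28480 bits
compressed_size = n_symbols * avg_code_len = 3560 * 5.89 = 20968.4 bits
ratio = original_size / compressed_size = 28480 / 20968.4 = 1.3582

Compression ratio = 1.3582


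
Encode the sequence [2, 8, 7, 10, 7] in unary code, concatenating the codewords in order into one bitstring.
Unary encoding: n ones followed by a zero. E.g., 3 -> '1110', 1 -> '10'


Encode each number as n ones followed by a terminating 0:
  2 -> 110 (3 bits)
  8 -> 111111110 (9 bits)
  7 -> 11111110 (8 bits)
  10 -> 11111111110 (11 bits)
  7 -> 11111110 (8 bits)
Total length = 3 + 9 + 8 + 11 + 8 = 39 bits.

Unary([2, 8, 7, 10, 7]) = 110111111110111111101111111111011111110 (39 bits)


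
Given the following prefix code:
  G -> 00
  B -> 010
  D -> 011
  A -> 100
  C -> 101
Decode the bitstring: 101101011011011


Decoding step by step:
Bits 101 -> C
Bits 101 -> C
Bits 011 -> D
Bits 011 -> D
Bits 011 -> D


Decoded message: CCDDD


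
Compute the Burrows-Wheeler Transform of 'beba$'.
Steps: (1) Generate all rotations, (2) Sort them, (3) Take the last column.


Rotations (sorted):
  0: $beba -> last char: a
  1: a$beb -> last char: b
  2: ba$be -> last char: e
  3: beba$ -> last char: $
  4: eba$b -> last char: b


BWT = abe$b


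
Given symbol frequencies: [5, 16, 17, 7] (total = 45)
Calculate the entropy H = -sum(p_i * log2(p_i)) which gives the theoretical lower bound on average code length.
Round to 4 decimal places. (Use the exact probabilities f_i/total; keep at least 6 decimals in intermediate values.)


Per-symbol terms -p_i * log2(p_i) with p_i = f_i/45:
  p = 5/45 = 0.111111: log2(p) = -3.169925, -p*log2(p) = 0.352214
  p = 16/45 = 0.355556: log2(p) = -1.491853, -p*log2(p) = 0.530437
  p = 17/45 = 0.377778: log2(p) = -1.404390, -p*log2(p) = 0.530547
  p = 7/45 = 0.155556: log2(p) = -2.684498, -p*log2(p) = 0.417589
H = 0.352214 + 0.530437 + 0.530547 + 0.417589 = 1.830787

H = 1.8308 bits/symbol


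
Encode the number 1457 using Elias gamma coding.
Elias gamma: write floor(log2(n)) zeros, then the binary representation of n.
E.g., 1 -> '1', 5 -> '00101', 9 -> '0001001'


num_bits = floor(log2(1457)) + 1 = 11
leading_zeros = num_bits - 1 = 10
binary(1457) = 10110110001

Elias gamma(1457) = '0000000000' + '10110110001' = 000000000010110110001 (21 bits)


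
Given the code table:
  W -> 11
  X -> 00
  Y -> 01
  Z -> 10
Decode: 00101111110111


Decoding:
00 -> X
10 -> Z
11 -> W
11 -> W
11 -> W
01 -> Y
11 -> W


Result: XZWWWYW


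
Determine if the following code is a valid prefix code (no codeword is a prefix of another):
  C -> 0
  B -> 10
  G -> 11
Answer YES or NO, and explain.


Checking each pair (does one codeword prefix another?):
  C='0' vs B='10': no prefix
  C='0' vs G='11': no prefix
  B='10' vs C='0': no prefix
  B='10' vs G='11': no prefix
  G='11' vs C='0': no prefix
  G='11' vs B='10': no prefix
No violation found over all pairs.

YES -- this is a valid prefix code. No codeword is a prefix of any other codeword.


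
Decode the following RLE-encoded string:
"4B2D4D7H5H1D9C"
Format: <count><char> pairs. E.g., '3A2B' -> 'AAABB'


Expanding each <count><char> pair:
  4B -> 'BBBB'
  2D -> 'DD'
  4D -> 'DDDD'
  7H -> 'HHHHHHH'
  5H -> 'HHHHH'
  1D -> 'D'
  9C -> 'CCCCCCCCC'

Decoded = BBBBDDDDDDHHHHHHHHHHHHDCCCCCCCCC


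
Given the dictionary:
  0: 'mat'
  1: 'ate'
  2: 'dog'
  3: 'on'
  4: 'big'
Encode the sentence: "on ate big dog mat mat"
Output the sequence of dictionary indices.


Look up each word in the dictionary:
  'on' -> 3
  'ate' -> 1
  'big' -> 4
  'dog' -> 2
  'mat' -> 0
  'mat' -> 0

Encoded: [3, 1, 4, 2, 0, 0]


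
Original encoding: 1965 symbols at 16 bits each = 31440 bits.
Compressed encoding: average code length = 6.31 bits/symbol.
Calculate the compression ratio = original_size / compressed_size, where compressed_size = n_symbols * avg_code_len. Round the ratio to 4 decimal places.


original_size = n_symbols * orig_bits = 1965 * 16 = 31440 bits
compressed_size = n_symbols * avg_code_len = 1965 * 6.31 = 12399.15 bits
ratio = original_size / compressed_size = 31440 / 12399.15 = 2.5357

Compression ratio = 2.5357


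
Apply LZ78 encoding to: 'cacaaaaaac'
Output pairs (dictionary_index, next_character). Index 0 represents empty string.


LZ78 encoding steps:
Dictionary: {0: ''}
Step 1: w='' (idx 0), next='c' -> output (0, 'c'), add 'c' as idx 1
Step 2: w='' (idx 0), next='a' -> output (0, 'a'), add 'a' as idx 2
Step 3: w='c' (idx 1), next='a' -> output (1, 'a'), add 'ca' as idx 3
Step 4: w='a' (idx 2), next='a' -> output (2, 'a'), add 'aa' as idx 4
Step 5: w='aa' (idx 4), next='a' -> output (4, 'a'), add 'aaa' as idx 5
Step 6: w='c' (idx 1), end of input -> output (1, '')


Encoded: [(0, 'c'), (0, 'a'), (1, 'a'), (2, 'a'), (4, 'a'), (1, '')]


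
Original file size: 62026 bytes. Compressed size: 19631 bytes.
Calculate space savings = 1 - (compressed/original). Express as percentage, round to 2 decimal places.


ratio = compressed/original = 19631/62026 = 0.316496
savings = 1 - ratio = 1 - 0.316496 = 0.683504
as a percentage: 0.683504 * 100 = 68.35%

Space savings = 1 - 19631/62026 = 68.35%


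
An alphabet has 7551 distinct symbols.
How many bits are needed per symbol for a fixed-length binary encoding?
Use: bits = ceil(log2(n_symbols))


log2(7551) = 12.8825
Bracket: 2^12 = 4096 < 7551 <= 2^13 = 8192
So ceil(log2(7551)) = 13

bits = ceil(log2(7551)) = ceil(12.8825) = 13 bits


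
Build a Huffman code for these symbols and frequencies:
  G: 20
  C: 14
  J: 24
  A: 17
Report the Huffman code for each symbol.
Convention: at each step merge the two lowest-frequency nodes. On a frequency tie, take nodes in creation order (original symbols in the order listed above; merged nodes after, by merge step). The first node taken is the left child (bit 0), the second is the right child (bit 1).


Huffman tree construction:
Step 1: Merge C(14) + A(17) = 31
Step 2: Merge G(20) + J(24) = 44
Step 3: Merge (C+A)(31) + (G+J)(44) = 75
Read each symbol's code off the tree from the root (left child = 0, right child = 1).

Codes:
  G: 10 (length 2)
  C: 00 (length 2)
  J: 11 (length 2)
  A: 01 (length 2)
Average code length: 150/75 = 2.0000 bits/symbol


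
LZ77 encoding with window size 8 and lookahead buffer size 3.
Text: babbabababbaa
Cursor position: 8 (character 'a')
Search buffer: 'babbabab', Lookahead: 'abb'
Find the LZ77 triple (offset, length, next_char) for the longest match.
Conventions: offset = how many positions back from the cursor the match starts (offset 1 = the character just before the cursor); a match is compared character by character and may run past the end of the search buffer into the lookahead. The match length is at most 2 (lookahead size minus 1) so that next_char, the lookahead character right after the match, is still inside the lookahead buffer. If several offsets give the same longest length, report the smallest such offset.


Try each offset into the search buffer:
  offset=1 (pos 7, char 'b'): match length 0
  offset=2 (pos 6, char 'a'): match length 2
  offset=3 (pos 5, char 'b'): match length 0
  offset=4 (pos 4, char 'a'): match length 2
  offset=5 (pos 3, char 'b'): match length 0
  offset=6 (pos 2, char 'b'): match length 0
  offset=7 (pos 1, char 'a'): match length 2
  offset=8 (pos 0, char 'b'): match length 0
Longest match has length 2, found at offsets 2, 4, 7; take the smallest, offset 2.
next_char = character at position 8 + 2 = 10 -> 'b'

Best match: offset=2, length=2 (matching 'ab' starting at position 6)
LZ77 triple: (2, 2, 'b')


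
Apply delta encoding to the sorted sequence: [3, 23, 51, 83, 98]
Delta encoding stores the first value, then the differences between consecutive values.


First value: 3
Deltas:
  23 - 3 = 20
  51 - 23 = 28
  83 - 51 = 32
  98 - 83 = 15


Delta encoded: [3, 20, 28, 32, 15]


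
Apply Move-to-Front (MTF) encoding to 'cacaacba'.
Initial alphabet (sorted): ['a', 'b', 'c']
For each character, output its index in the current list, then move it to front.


MTF encoding:
'c': index 2 in ['a', 'b', 'c'] -> ['c', 'a', 'b']
'a': index 1 in ['c', 'a', 'b'] -> ['a', 'c', 'b']
'c': index 1 in ['a', 'c', 'b'] -> ['c', 'a', 'b']
'a': index 1 in ['c', 'a', 'b'] -> ['a', 'c', 'b']
'a': index 0 in ['a', 'c', 'b'] -> ['a', 'c', 'b']
'c': index 1 in ['a', 'c', 'b'] -> ['c', 'a', 'b']
'b': index 2 in ['c', 'a', 'b'] -> ['b', 'c', 'a']
'a': index 2 in ['b', 'c', 'a'] -> ['a', 'b', 'c']


Output: [2, 1, 1, 1, 0, 1, 2, 2]


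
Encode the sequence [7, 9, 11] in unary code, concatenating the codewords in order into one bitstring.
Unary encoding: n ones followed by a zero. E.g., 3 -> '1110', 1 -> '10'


Encode each number as n ones followed by a terminating 0:
  7 -> 11111110 (8 bits)
  9 -> 1111111110 (10 bits)
  11 -> 111111111110 (12 bits)
Total length = 8 + 10 + 12 = 30 bits.

Unary([7, 9, 11]) = 111111101111111110111111111110 (30 bits)


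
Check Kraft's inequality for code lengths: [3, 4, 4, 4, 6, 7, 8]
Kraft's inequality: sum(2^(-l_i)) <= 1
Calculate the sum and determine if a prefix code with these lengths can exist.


Sum = 2^(-3) + 2^(-4) + 2^(-4) + 2^(-4) + 2^(-6) + 2^(-7) + 2^(-8)
    = 0.125 + 0.0625 + 0.0625 + 0.0625 + 0.015625 + 0.0078125 + 0.00390625
    = 87/256 = 0.33984375
Since 0.33984375 <= 1, Kraft's inequality IS satisfied.
A prefix code with these lengths CAN exist.

Kraft sum = 0.33984375. Satisfied.


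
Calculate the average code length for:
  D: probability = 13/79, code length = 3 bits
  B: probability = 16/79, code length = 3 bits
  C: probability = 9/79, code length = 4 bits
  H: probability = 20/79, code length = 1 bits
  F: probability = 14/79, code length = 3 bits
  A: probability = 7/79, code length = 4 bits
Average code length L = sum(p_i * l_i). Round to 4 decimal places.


Weighted contributions p_i * l_i:
  D: (13/79) * 3 = 39/79
  B: (16/79) * 3 = 48/79
  C: (9/79) * 4 = 36/79
  H: (20/79) * 1 = 20/79
  F: (14/79) * 3 = 42/79
  A: (7/79) * 4 = 28/79
Sum = (39 + 48 + 36 + 20 + 42 + 28)/79 = 213/79

L = 213/79 = 2.6962 bits/symbol


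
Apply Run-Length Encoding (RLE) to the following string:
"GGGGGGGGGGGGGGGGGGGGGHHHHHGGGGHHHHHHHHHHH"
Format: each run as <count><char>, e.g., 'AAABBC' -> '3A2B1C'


Scanning runs left to right:
  i=0: run of 'G' x 21 -> '21G'
  i=21: run of 'H' x 5 -> '5H'
  i=26: run of 'G' x 4 -> '4G'
  i=30: run of 'H' x 11 -> '11H'

RLE = 21G5H4G11H


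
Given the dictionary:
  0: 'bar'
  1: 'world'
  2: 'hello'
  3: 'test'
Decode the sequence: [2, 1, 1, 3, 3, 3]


Look up each index in the dictionary:
  2 -> 'hello'
  1 -> 'world'
  1 -> 'world'
  3 -> 'test'
  3 -> 'test'
  3 -> 'test'

Decoded: "hello world world test test test"


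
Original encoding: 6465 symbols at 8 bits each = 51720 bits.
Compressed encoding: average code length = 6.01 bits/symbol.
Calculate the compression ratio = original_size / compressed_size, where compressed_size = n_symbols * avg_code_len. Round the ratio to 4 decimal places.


original_size = n_symbols * orig_bits = 6465 * 8 = 51720 bits
compressed_size = n_symbols * avg_code_len = 6465 * 6.01 = 38854.65 bits
ratio = original_size / compressed_size = 51720 / 38854.65 = 1.3311

Compression ratio = 1.3311


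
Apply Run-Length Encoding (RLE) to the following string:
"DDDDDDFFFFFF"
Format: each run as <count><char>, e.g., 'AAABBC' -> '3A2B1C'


Scanning runs left to right:
  i=0: run of 'D' x 6 -> '6D'
  i=6: run of 'F' x 6 -> '6F'

RLE = 6D6F


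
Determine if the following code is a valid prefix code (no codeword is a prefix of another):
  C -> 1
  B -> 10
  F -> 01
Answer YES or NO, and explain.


Checking each pair (does one codeword prefix another?):
  C='1' vs B='10': prefix -- VIOLATION

NO -- this is NOT a valid prefix code. C (1) is a prefix of B (10).


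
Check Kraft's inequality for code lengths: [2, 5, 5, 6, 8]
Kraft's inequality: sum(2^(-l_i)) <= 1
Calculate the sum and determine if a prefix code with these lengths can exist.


Sum = 2^(-2) + 2^(-5) + 2^(-5) + 2^(-6) + 2^(-8)
    = 0.25 + 0.03125 + 0.03125 + 0.015625 + 0.00390625
    = 85/256 = 0.33203125
Since 0.33203125 <= 1, Kraft's inequality IS satisfied.
A prefix code with these lengths CAN exist.

Kraft sum = 0.33203125. Satisfied.


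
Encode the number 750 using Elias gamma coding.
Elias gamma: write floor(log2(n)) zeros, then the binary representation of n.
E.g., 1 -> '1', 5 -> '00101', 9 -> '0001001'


num_bits = floor(log2(750)) + 1 = 10
leading_zeros = num_bits - 1 = 9
binary(750) = 1011101110

Elias gamma(750) = '000000000' + '1011101110' = 0000000001011101110 (19 bits)


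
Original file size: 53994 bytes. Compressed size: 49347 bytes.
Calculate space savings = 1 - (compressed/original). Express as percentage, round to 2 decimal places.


ratio = compressed/original = 49347/53994 = 0.913935
savings = 1 - ratio = 1 - 0.913935 = 0.086065
as a percentage: 0.086065 * 100 = 8.61%

Space savings = 1 - 49347/53994 = 8.61%


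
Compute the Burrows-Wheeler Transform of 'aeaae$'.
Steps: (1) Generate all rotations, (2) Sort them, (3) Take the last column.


Rotations (sorted):
  0: $aeaae -> last char: e
  1: aae$ae -> last char: e
  2: ae$aea -> last char: a
  3: aeaae$ -> last char: $
  4: e$aeaa -> last char: a
  5: eaae$a -> last char: a


BWT = eea$aa


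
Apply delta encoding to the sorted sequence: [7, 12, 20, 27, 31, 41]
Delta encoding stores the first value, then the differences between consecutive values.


First value: 7
Deltas:
  12 - 7 = 5
  20 - 12 = 8
  27 - 20 = 7
  31 - 27 = 4
  41 - 31 = 10


Delta encoded: [7, 5, 8, 7, 4, 10]


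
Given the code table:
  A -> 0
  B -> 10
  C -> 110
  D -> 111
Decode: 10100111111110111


Decoding:
10 -> B
10 -> B
0 -> A
111 -> D
111 -> D
110 -> C
111 -> D


Result: BBADDCD


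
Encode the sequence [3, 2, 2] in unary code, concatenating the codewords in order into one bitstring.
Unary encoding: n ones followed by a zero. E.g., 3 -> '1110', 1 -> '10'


Encode each number as n ones followed by a terminating 0:
  3 -> 1110 (4 bits)
  2 -> 110 (3 bits)
  2 -> 110 (3 bits)
Total length = 4 + 3 + 3 = 10 bits.

Unary([3, 2, 2]) = 1110110110 (10 bits)


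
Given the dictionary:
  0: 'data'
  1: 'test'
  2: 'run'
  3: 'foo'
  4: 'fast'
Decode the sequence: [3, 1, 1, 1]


Look up each index in the dictionary:
  3 -> 'foo'
  1 -> 'test'
  1 -> 'test'
  1 -> 'test'

Decoded: "foo test test test"


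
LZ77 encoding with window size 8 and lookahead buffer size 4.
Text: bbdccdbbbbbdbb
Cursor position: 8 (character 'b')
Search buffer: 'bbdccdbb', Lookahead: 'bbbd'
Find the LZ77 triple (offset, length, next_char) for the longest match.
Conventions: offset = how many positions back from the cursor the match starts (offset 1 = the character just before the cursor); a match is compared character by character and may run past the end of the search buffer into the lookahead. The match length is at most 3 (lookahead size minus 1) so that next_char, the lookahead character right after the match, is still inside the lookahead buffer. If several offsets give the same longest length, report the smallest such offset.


Try each offset into the search buffer:
  offset=1 (pos 7, char 'b'): match length 3
  offset=2 (pos 6, char 'b'): match length 3
  offset=3 (pos 5, char 'd'): match length 0
  offset=4 (pos 4, char 'c'): match length 0
  offset=5 (pos 3, char 'c'): match length 0
  offset=6 (pos 2, char 'd'): match length 0
  offset=7 (pos 1, char 'b'): match length 1
  offset=8 (pos 0, char 'b'): match length 2
Longest match has length 3, found at offsets 1, 2; take the smallest, offset 1.
next_char = character at position 8 + 3 = 11 -> 'd'

Best match: offset=1, length=3 (matching 'bbb' starting at position 7)
LZ77 triple: (1, 3, 'd')


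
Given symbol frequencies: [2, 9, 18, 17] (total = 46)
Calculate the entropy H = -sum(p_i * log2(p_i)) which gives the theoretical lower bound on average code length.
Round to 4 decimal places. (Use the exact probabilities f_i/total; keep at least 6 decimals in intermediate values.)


Per-symbol terms -p_i * log2(p_i) with p_i = f_i/46:
  p = 2/46 = 0.043478: log2(p) = -4.523562, -p*log2(p) = 0.196677
  p = 9/46 = 0.195652: log2(p) = -2.353637, -p*log2(p) = 0.460494
  p = 18/46 = 0.391304: log2(p) = -1.353637, -p*log2(p) = 0.529684
  p = 17/46 = 0.369565: log2(p) = -1.436099, -p*log2(p) = 0.530732
H = 0.196677 + 0.460494 + 0.529684 + 0.530732 = 1.717587

H = 1.7176 bits/symbol


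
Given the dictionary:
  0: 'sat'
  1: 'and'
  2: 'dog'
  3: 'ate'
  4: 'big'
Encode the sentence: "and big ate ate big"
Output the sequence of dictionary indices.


Look up each word in the dictionary:
  'and' -> 1
  'big' -> 4
  'ate' -> 3
  'ate' -> 3
  'big' -> 4

Encoded: [1, 4, 3, 3, 4]


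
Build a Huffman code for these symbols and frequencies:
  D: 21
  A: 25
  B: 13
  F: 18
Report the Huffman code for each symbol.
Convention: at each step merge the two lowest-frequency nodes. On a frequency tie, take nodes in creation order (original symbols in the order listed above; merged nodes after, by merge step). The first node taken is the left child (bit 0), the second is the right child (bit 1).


Huffman tree construction:
Step 1: Merge B(13) + F(18) = 31
Step 2: Merge D(21) + A(25) = 46
Step 3: Merge (B+F)(31) + (D+A)(46) = 77
Read each symbol's code off the tree from the root (left child = 0, right child = 1).

Codes:
  D: 10 (length 2)
  A: 11 (length 2)
  B: 00 (length 2)
  F: 01 (length 2)
Average code length: 154/77 = 2.0000 bits/symbol


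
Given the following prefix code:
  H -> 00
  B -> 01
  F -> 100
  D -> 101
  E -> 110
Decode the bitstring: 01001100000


Decoding step by step:
Bits 01 -> B
Bits 00 -> H
Bits 110 -> E
Bits 00 -> H
Bits 00 -> H


Decoded message: BHEHH


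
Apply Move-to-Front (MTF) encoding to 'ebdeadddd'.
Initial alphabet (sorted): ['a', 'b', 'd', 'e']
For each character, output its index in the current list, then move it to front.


MTF encoding:
'e': index 3 in ['a', 'b', 'd', 'e'] -> ['e', 'a', 'b', 'd']
'b': index 2 in ['e', 'a', 'b', 'd'] -> ['b', 'e', 'a', 'd']
'd': index 3 in ['b', 'e', 'a', 'd'] -> ['d', 'b', 'e', 'a']
'e': index 2 in ['d', 'b', 'e', 'a'] -> ['e', 'd', 'b', 'a']
'a': index 3 in ['e', 'd', 'b', 'a'] -> ['a', 'e', 'd', 'b']
'd': index 2 in ['a', 'e', 'd', 'b'] -> ['d', 'a', 'e', 'b']
'd': index 0 in ['d', 'a', 'e', 'b'] -> ['d', 'a', 'e', 'b']
'd': index 0 in ['d', 'a', 'e', 'b'] -> ['d', 'a', 'e', 'b']
'd': index 0 in ['d', 'a', 'e', 'b'] -> ['d', 'a', 'e', 'b']


Output: [3, 2, 3, 2, 3, 2, 0, 0, 0]


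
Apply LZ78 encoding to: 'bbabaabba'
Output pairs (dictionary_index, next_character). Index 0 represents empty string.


LZ78 encoding steps:
Dictionary: {0: ''}
Step 1: w='' (idx 0), next='b' -> output (0, 'b'), add 'b' as idx 1
Step 2: w='b' (idx 1), next='a' -> output (1, 'a'), add 'ba' as idx 2
Step 3: w='ba' (idx 2), next='a' -> output (2, 'a'), add 'baa' as idx 3
Step 4: w='b' (idx 1), next='b' -> output (1, 'b'), add 'bb' as idx 4
Step 5: w='' (idx 0), next='a' -> output (0, 'a'), add 'a' as idx 5


Encoded: [(0, 'b'), (1, 'a'), (2, 'a'), (1, 'b'), (0, 'a')]


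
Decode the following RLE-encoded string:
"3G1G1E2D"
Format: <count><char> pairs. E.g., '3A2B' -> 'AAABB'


Expanding each <count><char> pair:
  3G -> 'GGG'
  1G -> 'G'
  1E -> 'E'
  2D -> 'DD'

Decoded = GGGGEDD


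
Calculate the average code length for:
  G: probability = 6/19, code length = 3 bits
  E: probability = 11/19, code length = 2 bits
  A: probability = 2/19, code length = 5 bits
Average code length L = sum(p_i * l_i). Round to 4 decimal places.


Weighted contributions p_i * l_i:
  G: (6/19) * 3 = 18/19
  E: (11/19) * 2 = 22/19
  A: (2/19) * 5 = 10/19
Sum = (18 + 22 + 10)/19 = 50/19

L = 50/19 = 2.6316 bits/symbol


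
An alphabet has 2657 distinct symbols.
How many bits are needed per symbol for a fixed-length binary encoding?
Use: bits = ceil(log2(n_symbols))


log2(2657) = 11.3756
Bracket: 2^11 = 2048 < 2657 <= 2^12 = 4096
So ceil(log2(2657)) = 12

bits = ceil(log2(2657)) = ceil(11.3756) = 12 bits


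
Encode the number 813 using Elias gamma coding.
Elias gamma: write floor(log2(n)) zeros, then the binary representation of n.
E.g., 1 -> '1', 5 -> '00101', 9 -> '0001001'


num_bits = floor(log2(813)) + 1 = 10
leading_zeros = num_bits - 1 = 9
binary(813) = 1100101101

Elias gamma(813) = '000000000' + '1100101101' = 0000000001100101101 (19 bits)


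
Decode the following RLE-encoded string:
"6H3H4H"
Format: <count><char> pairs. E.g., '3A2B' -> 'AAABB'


Expanding each <count><char> pair:
  6H -> 'HHHHHH'
  3H -> 'HHH'
  4H -> 'HHHH'

Decoded = HHHHHHHHHHHHH


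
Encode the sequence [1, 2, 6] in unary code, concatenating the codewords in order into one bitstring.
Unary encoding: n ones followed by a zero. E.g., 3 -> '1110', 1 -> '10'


Encode each number as n ones followed by a terminating 0:
  1 -> 10 (2 bits)
  2 -> 110 (3 bits)
  6 -> 1111110 (7 bits)
Total length = 2 + 3 + 7 = 12 bits.

Unary([1, 2, 6]) = 101101111110 (12 bits)


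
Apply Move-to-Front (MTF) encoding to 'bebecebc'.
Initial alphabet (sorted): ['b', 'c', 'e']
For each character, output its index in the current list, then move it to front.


MTF encoding:
'b': index 0 in ['b', 'c', 'e'] -> ['b', 'c', 'e']
'e': index 2 in ['b', 'c', 'e'] -> ['e', 'b', 'c']
'b': index 1 in ['e', 'b', 'c'] -> ['b', 'e', 'c']
'e': index 1 in ['b', 'e', 'c'] -> ['e', 'b', 'c']
'c': index 2 in ['e', 'b', 'c'] -> ['c', 'e', 'b']
'e': index 1 in ['c', 'e', 'b'] -> ['e', 'c', 'b']
'b': index 2 in ['e', 'c', 'b'] -> ['b', 'e', 'c']
'c': index 2 in ['b', 'e', 'c'] -> ['c', 'b', 'e']


Output: [0, 2, 1, 1, 2, 1, 2, 2]


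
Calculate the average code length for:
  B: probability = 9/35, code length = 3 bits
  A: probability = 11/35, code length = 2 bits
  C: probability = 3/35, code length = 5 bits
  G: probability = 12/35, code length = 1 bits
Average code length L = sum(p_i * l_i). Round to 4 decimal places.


Weighted contributions p_i * l_i:
  B: (9/35) * 3 = 27/35
  A: (11/35) * 2 = 22/35
  C: (3/35) * 5 = 15/35
  G: (12/35) * 1 = 12/35
Sum = (27 + 22 + 15 + 12)/35 = 76/35

L = 76/35 = 2.1714 bits/symbol


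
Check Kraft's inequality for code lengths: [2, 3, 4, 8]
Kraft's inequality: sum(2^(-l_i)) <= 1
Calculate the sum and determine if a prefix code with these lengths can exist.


Sum = 2^(-2) + 2^(-3) + 2^(-4) + 2^(-8)
    = 0.25 + 0.125 + 0.0625 + 0.00390625
    = 113/256 = 0.44140625
Since 0.44140625 <= 1, Kraft's inequality IS satisfied.
A prefix code with these lengths CAN exist.

Kraft sum = 0.44140625. Satisfied.


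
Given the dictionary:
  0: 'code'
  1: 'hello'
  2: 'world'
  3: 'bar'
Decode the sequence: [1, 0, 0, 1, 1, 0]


Look up each index in the dictionary:
  1 -> 'hello'
  0 -> 'code'
  0 -> 'code'
  1 -> 'hello'
  1 -> 'hello'
  0 -> 'code'

Decoded: "hello code code hello hello code"
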